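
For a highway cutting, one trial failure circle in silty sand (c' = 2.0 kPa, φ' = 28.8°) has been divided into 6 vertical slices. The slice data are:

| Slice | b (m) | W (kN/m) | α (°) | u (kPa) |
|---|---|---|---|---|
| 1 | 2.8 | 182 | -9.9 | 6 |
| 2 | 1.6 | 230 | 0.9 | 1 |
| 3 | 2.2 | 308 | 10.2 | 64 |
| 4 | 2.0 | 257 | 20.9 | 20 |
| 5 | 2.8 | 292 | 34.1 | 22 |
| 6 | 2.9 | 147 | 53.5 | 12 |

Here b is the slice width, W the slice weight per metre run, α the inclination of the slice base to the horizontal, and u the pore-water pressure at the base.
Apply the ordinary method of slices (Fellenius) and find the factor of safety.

Ordinary method of slices: FS = Σ[c'·Δl_i + (W_i cosα_i − u_i·Δl_i)·tanφ'] / Σ W_i sinα_i, with Δl_i = b_i / cosα_i.
Slice 1: Δl = 2.8/cos(-9.9°) = 2.842 m; N'_1 = 182·cos(-9.9°) − 6·2.842 = 162.2; c'Δl = 5.68; W sinα = -31.3
Slice 2: Δl = 1.6/cos0.9° = 1.600 m; N'_2 = 230·cos0.9° − 1·1.600 = 228.4; c'Δl = 3.20; W sinα = 3.6
Slice 3: Δl = 2.2/cos10.2° = 2.235 m; N'_3 = 308·cos10.2° − 64·2.235 = 160.1; c'Δl = 4.47; W sinα = 54.5
Slice 4: Δl = 2.0/cos20.9° = 2.141 m; N'_4 = 257·cos20.9° − 20·2.141 = 197.3; c'Δl = 4.28; W sinα = 91.7
Slice 5: Δl = 2.8/cos34.1° = 3.381 m; N'_5 = 292·cos34.1° − 22·3.381 = 167.4; c'Δl = 6.76; W sinα = 163.7
Slice 6: Δl = 2.9/cos53.5° = 4.875 m; N'_6 = 147·cos53.5° − 12·4.875 = 28.9; c'Δl = 9.75; W sinα = 118.2
Σc'Δl = 34.2 kN/m; ΣN' = 944.3 kN/m; ΣW sinα = 400.4 kN/m
Resisting = 34.2 + 944.3·tan28.8° = 34.2 + 519.1 = 553.3 kN/m
FS = 553.3 / 400.4 = 1.382

FS = 1.38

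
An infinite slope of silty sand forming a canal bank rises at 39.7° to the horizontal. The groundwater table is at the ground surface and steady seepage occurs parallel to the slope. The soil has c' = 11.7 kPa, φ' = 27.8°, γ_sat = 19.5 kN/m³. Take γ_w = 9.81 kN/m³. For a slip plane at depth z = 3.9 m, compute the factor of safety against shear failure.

FS = 0.63

With seepage parallel to the slope and the water table at the surface, the effective normal stress on the slip plane uses the buoyant unit weight γ' = γ_sat − γ_w while the driving shear stress uses γ_sat:
FS = [c' + γ' z cos²β tanφ'] / [γ_sat z sinβ cosβ]
γ' = 19.5 − 9.81 = 9.69 kN/m³
Numerator = 11.7 + 9.69·3.9·cos²39.7°·tan27.8° = 11.7 + 9.69·3.9·0.5920·0.5272 = 23.495 kPa
Denominator = 19.5·3.9·sin39.7°·cos39.7° = 19.5·3.9·0.6388·0.7694 = 37.376 kPa
FS = 23.495 / 37.376 = 0.629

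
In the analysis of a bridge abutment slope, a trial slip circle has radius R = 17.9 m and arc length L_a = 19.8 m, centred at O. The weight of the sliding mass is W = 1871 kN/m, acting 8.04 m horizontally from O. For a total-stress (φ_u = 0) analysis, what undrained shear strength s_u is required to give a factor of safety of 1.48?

FS = s_u·L_a·R / (W·d), so s_u = FS·W·d / (L_a·R).
s_u = 1.48·1871·8.04 / (19.80·17.9) = 22263.4 / 354.42 = 62.82 kPa

s_u = 62.8 kPa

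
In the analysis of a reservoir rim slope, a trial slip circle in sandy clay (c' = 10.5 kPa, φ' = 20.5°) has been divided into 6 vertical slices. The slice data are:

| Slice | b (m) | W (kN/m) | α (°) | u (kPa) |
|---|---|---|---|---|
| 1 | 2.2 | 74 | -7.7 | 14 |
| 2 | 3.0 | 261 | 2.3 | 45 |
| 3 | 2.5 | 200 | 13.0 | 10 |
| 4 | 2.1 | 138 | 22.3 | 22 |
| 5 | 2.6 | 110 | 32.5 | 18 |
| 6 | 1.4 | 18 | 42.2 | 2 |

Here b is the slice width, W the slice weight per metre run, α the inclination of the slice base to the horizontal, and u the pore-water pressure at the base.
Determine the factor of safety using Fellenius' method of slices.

Ordinary method of slices: FS = Σ[c'·Δl_i + (W_i cosα_i − u_i·Δl_i)·tanφ'] / Σ W_i sinα_i, with Δl_i = b_i / cosα_i.
Slice 1: Δl = 2.2/cos(-7.7°) = 2.220 m; N'_1 = 74·cos(-7.7°) − 14·2.220 = 42.3; c'Δl = 23.31; W sinα = -9.9
Slice 2: Δl = 3.0/cos2.3° = 3.002 m; N'_2 = 261·cos2.3° − 45·3.002 = 125.7; c'Δl = 31.53; W sinα = 10.5
Slice 3: Δl = 2.5/cos13.0° = 2.566 m; N'_3 = 200·cos13.0° − 10·2.566 = 169.2; c'Δl = 26.94; W sinα = 45.0
Slice 4: Δl = 2.1/cos22.3° = 2.270 m; N'_4 = 138·cos22.3° − 22·2.270 = 77.7; c'Δl = 23.83; W sinα = 52.4
Slice 5: Δl = 2.6/cos32.5° = 3.083 m; N'_5 = 110·cos32.5° − 18·3.083 = 37.3; c'Δl = 32.37; W sinα = 59.1
Slice 6: Δl = 1.4/cos42.2° = 1.890 m; N'_6 = 18·cos42.2° − 2·1.890 = 9.6; c'Δl = 19.84; W sinα = 12.1
Σc'Δl = 157.8 kN/m; ΣN' = 461.7 kN/m; ΣW sinα = 169.1 kN/m
Resisting = 157.8 + 461.7·tan20.5° = 157.8 + 172.6 = 330.5 kN/m
FS = 330.5 / 169.1 = 1.954

FS = 1.95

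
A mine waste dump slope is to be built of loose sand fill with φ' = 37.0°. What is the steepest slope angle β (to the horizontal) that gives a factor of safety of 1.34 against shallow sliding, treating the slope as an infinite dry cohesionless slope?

For an infinite dry cohesionless slope FS = tanφ'/tanβ, so tanβ = tanφ' / FS.
tanβ = tan37.0° / 1.34 = 0.7536 / 1.34 = 0.5624
β = arctan(0.5624) = 29.35°

β = 29.4°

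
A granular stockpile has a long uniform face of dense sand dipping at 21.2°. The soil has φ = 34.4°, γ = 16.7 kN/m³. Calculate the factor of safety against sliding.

FS = 1.77

For a dry cohesionless infinite slope the factor of safety is FS = tanφ / tanβ.
FS = tan34.4° / tan21.2° = 0.6847 / 0.3879 = 1.765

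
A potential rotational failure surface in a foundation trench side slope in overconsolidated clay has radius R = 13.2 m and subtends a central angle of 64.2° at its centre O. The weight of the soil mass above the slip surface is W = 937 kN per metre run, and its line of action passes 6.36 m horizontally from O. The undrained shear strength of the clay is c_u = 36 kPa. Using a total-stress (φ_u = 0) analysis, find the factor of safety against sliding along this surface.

Taking moments about the centre O, the resisting moment is provided by the undrained shear strength acting along the arc:
Arc length L_a = R·θ = 13.2·(64.2°·π/180) = 13.2·1.1205 = 14.79 m
M_R = c_u·L_a·R = 36·14.79·13.2 = 7028.5 kN·m/m
M_D = W·d = 937·6.36 = 5959.3 kN·m/m
FS = M_R / M_D = 7028.5 / 5959.3 = 1.179

FS = 1.18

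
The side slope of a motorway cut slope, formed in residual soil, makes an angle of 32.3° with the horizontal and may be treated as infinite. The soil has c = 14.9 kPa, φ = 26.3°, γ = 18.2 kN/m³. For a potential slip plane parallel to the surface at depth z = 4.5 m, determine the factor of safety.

For an infinite slope with a slip plane parallel to the surface (no pore pressure): FS = [c + γz cos²β tanφ] / [γz sinβ cosβ].
γz = 18.2·4.5 = 81.90 kN/m²
Numerator = 14.9 + 81.90·cos²32.3°·tan26.3° = 14.9 + 81.90·0.7145·0.4942 = 43.820 kPa
Denominator = 81.90·sin32.3°·cos32.3° = 81.90·0.5344·0.8453 = 36.992 kPa
FS = 43.820 / 36.992 = 1.185

FS = 1.18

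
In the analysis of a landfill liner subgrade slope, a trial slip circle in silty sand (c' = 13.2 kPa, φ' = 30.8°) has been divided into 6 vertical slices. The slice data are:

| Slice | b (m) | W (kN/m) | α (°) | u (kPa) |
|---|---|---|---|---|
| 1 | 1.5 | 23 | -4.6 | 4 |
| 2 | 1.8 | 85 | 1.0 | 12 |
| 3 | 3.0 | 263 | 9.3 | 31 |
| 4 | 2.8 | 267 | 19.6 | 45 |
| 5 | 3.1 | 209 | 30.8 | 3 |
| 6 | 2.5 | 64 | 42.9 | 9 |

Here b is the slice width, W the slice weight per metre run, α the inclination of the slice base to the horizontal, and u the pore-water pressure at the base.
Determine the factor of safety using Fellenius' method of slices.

Ordinary method of slices: FS = Σ[c'·Δl_i + (W_i cosα_i − u_i·Δl_i)·tanφ'] / Σ W_i sinα_i, with Δl_i = b_i / cosα_i.
Slice 1: Δl = 1.5/cos(-4.6°) = 1.505 m; N'_1 = 23·cos(-4.6°) − 4·1.505 = 16.9; c'Δl = 19.86; W sinα = -1.8
Slice 2: Δl = 1.8/cos1.0° = 1.800 m; N'_2 = 85·cos1.0° − 12·1.800 = 63.4; c'Δl = 23.76; W sinα = 1.5
Slice 3: Δl = 3.0/cos9.3° = 3.040 m; N'_3 = 263·cos9.3° − 31·3.040 = 165.3; c'Δl = 40.13; W sinα = 42.5
Slice 4: Δl = 2.8/cos19.6° = 2.972 m; N'_4 = 267·cos19.6° − 45·2.972 = 117.8; c'Δl = 39.23; W sinα = 89.6
Slice 5: Δl = 3.1/cos30.8° = 3.609 m; N'_5 = 209·cos30.8° − 3·3.609 = 168.7; c'Δl = 47.64; W sinα = 107.0
Slice 6: Δl = 2.5/cos42.9° = 3.413 m; N'_6 = 64·cos42.9° − 9·3.413 = 16.2; c'Δl = 45.05; W sinα = 43.6
Σc'Δl = 215.7 kN/m; ΣN' = 548.2 kN/m; ΣW sinα = 282.3 kN/m
Resisting = 215.7 + 548.2·tan30.8° = 215.7 + 326.8 = 542.5 kN/m
FS = 542.5 / 282.3 = 1.922

FS = 1.92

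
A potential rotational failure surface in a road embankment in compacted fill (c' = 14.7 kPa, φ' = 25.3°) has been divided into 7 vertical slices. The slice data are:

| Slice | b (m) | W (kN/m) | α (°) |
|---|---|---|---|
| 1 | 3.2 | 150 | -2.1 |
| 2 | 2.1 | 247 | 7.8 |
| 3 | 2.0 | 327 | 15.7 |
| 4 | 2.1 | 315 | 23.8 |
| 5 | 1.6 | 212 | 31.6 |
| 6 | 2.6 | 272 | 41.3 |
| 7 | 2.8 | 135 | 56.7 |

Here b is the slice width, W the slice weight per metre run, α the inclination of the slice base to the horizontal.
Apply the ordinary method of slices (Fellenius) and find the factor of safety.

Ordinary method of slices: FS = Σ[c'·Δl_i + (W_i cosα_i)·tanφ'] / Σ W_i sinα_i, with Δl_i = b_i / cosα_i.
Slice 1: Δl = 3.2/cos(-2.1°) = 3.202 m; N'_1 = 150·cos(-2.1°) = 149.9; c'Δl = 47.07; W sinα = -5.5
Slice 2: Δl = 2.1/cos7.8° = 2.120 m; N'_2 = 247·cos7.8° = 244.7; c'Δl = 31.16; W sinα = 33.5
Slice 3: Δl = 2.0/cos15.7° = 2.078 m; N'_3 = 327·cos15.7° = 314.8; c'Δl = 30.54; W sinα = 88.5
Slice 4: Δl = 2.1/cos23.8° = 2.295 m; N'_4 = 315·cos23.8° = 288.2; c'Δl = 33.74; W sinα = 127.1
Slice 5: Δl = 1.6/cos31.6° = 1.879 m; N'_5 = 212·cos31.6° = 180.6; c'Δl = 27.61; W sinα = 111.1
Slice 6: Δl = 2.6/cos41.3° = 3.461 m; N'_6 = 272·cos41.3° = 204.3; c'Δl = 50.87; W sinα = 179.5
Slice 7: Δl = 2.8/cos56.7° = 5.100 m; N'_7 = 135·cos56.7° = 74.1; c'Δl = 74.97; W sinα = 112.8
Σc'Δl = 296.0 kN/m; ΣN' = 1456.7 kN/m; ΣW sinα = 647.1 kN/m
Resisting = 296.0 + 1456.7·tan25.3° = 296.0 + 688.6 = 984.5 kN/m
FS = 984.5 / 647.1 = 1.522

FS = 1.52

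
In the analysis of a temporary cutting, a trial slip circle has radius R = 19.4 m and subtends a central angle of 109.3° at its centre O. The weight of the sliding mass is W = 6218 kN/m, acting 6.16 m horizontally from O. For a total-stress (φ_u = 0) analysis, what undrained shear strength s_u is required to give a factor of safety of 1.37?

FS = s_u·L_a·R / (W·d), so s_u = FS·W·d / (L_a·R).
Arc length L_a = R·θ = 19.4·(109.3°·π/180) = 19.4·1.9076 = 37.01 m
s_u = 1.37·6218·6.16 / (37.01·19.4) = 52474.9 / 717.96 = 73.09 kPa

s_u = 73.1 kPa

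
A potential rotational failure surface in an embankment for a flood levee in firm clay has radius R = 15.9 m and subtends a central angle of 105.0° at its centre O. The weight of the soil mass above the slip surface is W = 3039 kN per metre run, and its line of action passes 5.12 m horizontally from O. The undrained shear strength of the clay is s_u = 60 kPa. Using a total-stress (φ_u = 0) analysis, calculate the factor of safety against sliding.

FS = 1.79

Taking moments about the centre O, the resisting moment is provided by the undrained shear strength acting along the arc:
Arc length L_a = R·θ = 15.9·(105.0°·π/180) = 15.9·1.8326 = 29.14 m
M_R = s_u·L_a·R = 60·29.14·15.9 = 27797.9 kN·m/m
M_D = W·d = 3039·5.12 = 15559.7 kN·m/m
FS = M_R / M_D = 27797.9 / 15559.7 = 1.787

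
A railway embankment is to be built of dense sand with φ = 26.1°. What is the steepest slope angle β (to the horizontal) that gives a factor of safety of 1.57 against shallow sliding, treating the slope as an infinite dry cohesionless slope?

For an infinite dry cohesionless slope FS = tanφ/tanβ, so tanβ = tanφ / FS.
tanβ = tan26.1° / 1.57 = 0.4899 / 1.57 = 0.3120
β = arctan(0.3120) = 17.33°

β = 17.3°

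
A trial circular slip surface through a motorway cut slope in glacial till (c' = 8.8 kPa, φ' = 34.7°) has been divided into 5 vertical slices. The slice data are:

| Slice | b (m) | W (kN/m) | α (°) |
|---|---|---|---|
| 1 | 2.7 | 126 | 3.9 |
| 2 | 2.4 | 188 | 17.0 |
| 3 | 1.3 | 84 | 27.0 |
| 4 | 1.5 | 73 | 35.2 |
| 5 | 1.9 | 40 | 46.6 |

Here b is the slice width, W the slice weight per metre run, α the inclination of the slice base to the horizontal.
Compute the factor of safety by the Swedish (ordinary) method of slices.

FS = 2.45

Ordinary method of slices: FS = Σ[c'·Δl_i + (W_i cosα_i)·tanφ'] / Σ W_i sinα_i, with Δl_i = b_i / cosα_i.
Slice 1: Δl = 2.7/cos3.9° = 2.706 m; N'_1 = 126·cos3.9° = 125.7; c'Δl = 23.82; W sinα = 8.6
Slice 2: Δl = 2.4/cos17.0° = 2.510 m; N'_2 = 188·cos17.0° = 179.8; c'Δl = 22.09; W sinα = 55.0
Slice 3: Δl = 1.3/cos27.0° = 1.459 m; N'_3 = 84·cos27.0° = 74.8; c'Δl = 12.84; W sinα = 38.1
Slice 4: Δl = 1.5/cos35.2° = 1.836 m; N'_4 = 73·cos35.2° = 59.7; c'Δl = 16.15; W sinα = 42.1
Slice 5: Δl = 1.9/cos46.6° = 2.765 m; N'_5 = 40·cos46.6° = 27.5; c'Δl = 24.33; W sinα = 29.1
Σc'Δl = 99.2 kN/m; ΣN' = 467.5 kN/m; ΣW sinα = 172.8 kN/m
Resisting = 99.2 + 467.5·tan34.7° = 99.2 + 323.7 = 422.9 kN/m
FS = 422.9 / 172.8 = 2.447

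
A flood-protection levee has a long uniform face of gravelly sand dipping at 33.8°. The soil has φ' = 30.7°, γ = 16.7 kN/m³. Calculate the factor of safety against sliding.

FS = 0.89

For a dry cohesionless infinite slope the factor of safety is FS = tanφ' / tanβ.
FS = tan30.7° / tan33.8° = 0.5938 / 0.6694 = 0.887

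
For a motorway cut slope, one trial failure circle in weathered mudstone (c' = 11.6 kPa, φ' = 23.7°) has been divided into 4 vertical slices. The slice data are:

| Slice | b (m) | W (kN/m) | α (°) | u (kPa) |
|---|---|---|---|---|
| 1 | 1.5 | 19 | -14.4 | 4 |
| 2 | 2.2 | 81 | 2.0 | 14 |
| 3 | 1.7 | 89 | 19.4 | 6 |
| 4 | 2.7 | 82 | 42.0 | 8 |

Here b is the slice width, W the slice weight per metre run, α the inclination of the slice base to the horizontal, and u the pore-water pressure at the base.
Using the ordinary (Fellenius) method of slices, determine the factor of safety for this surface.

FS = 2.18

Ordinary method of slices: FS = Σ[c'·Δl_i + (W_i cosα_i − u_i·Δl_i)·tanφ'] / Σ W_i sinα_i, with Δl_i = b_i / cosα_i.
Slice 1: Δl = 1.5/cos(-14.4°) = 1.549 m; N'_1 = 19·cos(-14.4°) − 4·1.549 = 12.2; c'Δl = 17.96; W sinα = -4.7
Slice 2: Δl = 2.2/cos2.0° = 2.201 m; N'_2 = 81·cos2.0° − 14·2.201 = 50.1; c'Δl = 25.54; W sinα = 2.8
Slice 3: Δl = 1.7/cos19.4° = 1.802 m; N'_3 = 89·cos19.4° − 6·1.802 = 73.1; c'Δl = 20.91; W sinα = 29.6
Slice 4: Δl = 2.7/cos42.0° = 3.633 m; N'_4 = 82·cos42.0° − 8·3.633 = 31.9; c'Δl = 42.15; W sinα = 54.9
Σc'Δl = 106.6 kN/m; ΣN' = 167.3 kN/m; ΣW sinα = 82.5 kN/m
Resisting = 106.6 + 167.3·tan23.7° = 106.6 + 73.5 = 180.0 kN/m
FS = 180.0 / 82.5 = 2.181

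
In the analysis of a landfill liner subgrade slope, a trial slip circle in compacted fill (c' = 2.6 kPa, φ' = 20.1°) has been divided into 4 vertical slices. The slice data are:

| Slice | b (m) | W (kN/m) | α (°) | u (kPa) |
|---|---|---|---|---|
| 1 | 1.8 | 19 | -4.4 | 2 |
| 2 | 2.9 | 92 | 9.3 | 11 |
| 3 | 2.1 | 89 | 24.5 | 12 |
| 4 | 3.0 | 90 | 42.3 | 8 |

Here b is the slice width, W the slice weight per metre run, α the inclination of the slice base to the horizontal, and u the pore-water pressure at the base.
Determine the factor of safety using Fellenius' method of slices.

Ordinary method of slices: FS = Σ[c'·Δl_i + (W_i cosα_i − u_i·Δl_i)·tanφ'] / Σ W_i sinα_i, with Δl_i = b_i / cosα_i.
Slice 1: Δl = 1.8/cos(-4.4°) = 1.805 m; N'_1 = 19·cos(-4.4°) − 2·1.805 = 15.3; c'Δl = 4.69; W sinα = -1.5
Slice 2: Δl = 2.9/cos9.3° = 2.939 m; N'_2 = 92·cos9.3° − 11·2.939 = 58.5; c'Δl = 7.64; W sinα = 14.9
Slice 3: Δl = 2.1/cos24.5° = 2.308 m; N'_3 = 89·cos24.5° − 12·2.308 = 53.3; c'Δl = 6.00; W sinα = 36.9
Slice 4: Δl = 3.0/cos42.3° = 4.056 m; N'_4 = 90·cos42.3° − 8·4.056 = 34.1; c'Δl = 10.55; W sinα = 60.6
Σc'Δl = 28.9 kN/m; ΣN' = 161.2 kN/m; ΣW sinα = 110.9 kN/m
Resisting = 28.9 + 161.2·tan20.1° = 28.9 + 59.0 = 87.9 kN/m
FS = 87.9 / 110.9 = 0.792

FS = 0.79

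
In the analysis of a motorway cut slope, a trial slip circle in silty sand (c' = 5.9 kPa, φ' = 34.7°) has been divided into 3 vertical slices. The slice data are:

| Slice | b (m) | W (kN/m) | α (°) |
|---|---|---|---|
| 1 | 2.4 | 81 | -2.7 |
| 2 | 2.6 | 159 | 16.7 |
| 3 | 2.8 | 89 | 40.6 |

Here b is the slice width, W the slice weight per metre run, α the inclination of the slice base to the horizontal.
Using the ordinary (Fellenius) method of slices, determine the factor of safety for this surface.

Ordinary method of slices: FS = Σ[c'·Δl_i + (W_i cosα_i)·tanφ'] / Σ W_i sinα_i, with Δl_i = b_i / cosα_i.
Slice 1: Δl = 2.4/cos(-2.7°) = 2.403 m; N'_1 = 81·cos(-2.7°) = 80.9; c'Δl = 14.18; W sinα = -3.8
Slice 2: Δl = 2.6/cos16.7° = 2.714 m; N'_2 = 159·cos16.7° = 152.3; c'Δl = 16.02; W sinα = 45.7
Slice 3: Δl = 2.8/cos40.6° = 3.688 m; N'_3 = 89·cos40.6° = 67.6; c'Δl = 21.76; W sinα = 57.9
Σc'Δl = 51.9 kN/m; ΣN' = 300.8 kN/m; ΣW sinα = 99.8 kN/m
Resisting = 51.9 + 300.8·tan34.7° = 51.9 + 208.3 = 260.2 kN/m
FS = 260.2 / 99.8 = 2.608

FS = 2.61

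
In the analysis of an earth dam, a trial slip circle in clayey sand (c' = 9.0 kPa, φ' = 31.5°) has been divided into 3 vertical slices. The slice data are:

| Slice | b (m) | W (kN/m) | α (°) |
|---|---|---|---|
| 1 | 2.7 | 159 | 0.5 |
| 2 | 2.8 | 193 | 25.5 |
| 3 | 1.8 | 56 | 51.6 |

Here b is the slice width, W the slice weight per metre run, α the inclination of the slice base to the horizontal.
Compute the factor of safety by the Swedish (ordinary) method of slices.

Ordinary method of slices: FS = Σ[c'·Δl_i + (W_i cosα_i)·tanφ'] / Σ W_i sinα_i, with Δl_i = b_i / cosα_i.
Slice 1: Δl = 2.7/cos0.5° = 2.700 m; N'_1 = 159·cos0.5° = 159.0; c'Δl = 24.30; W sinα = 1.4
Slice 2: Δl = 2.8/cos25.5° = 3.102 m; N'_2 = 193·cos25.5° = 174.2; c'Δl = 27.92; W sinα = 83.1
Slice 3: Δl = 1.8/cos51.6° = 2.898 m; N'_3 = 56·cos51.6° = 34.8; c'Δl = 26.08; W sinα = 43.9
Σc'Δl = 78.3 kN/m; ΣN' = 368.0 kN/m; ΣW sinα = 128.4 kN/m
Resisting = 78.3 + 368.0·tan31.5° = 78.3 + 225.5 = 303.8 kN/m
FS = 303.8 / 128.4 = 2.367

FS = 2.37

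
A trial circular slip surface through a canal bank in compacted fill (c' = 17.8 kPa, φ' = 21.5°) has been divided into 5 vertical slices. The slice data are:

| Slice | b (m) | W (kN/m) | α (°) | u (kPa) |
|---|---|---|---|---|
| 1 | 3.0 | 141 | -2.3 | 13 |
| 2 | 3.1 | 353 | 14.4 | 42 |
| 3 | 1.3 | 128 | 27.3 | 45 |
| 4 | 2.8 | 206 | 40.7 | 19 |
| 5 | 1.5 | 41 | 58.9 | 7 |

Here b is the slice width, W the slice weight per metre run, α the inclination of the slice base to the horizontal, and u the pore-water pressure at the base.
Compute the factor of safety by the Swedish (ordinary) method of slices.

FS = 1.38

Ordinary method of slices: FS = Σ[c'·Δl_i + (W_i cosα_i − u_i·Δl_i)·tanφ'] / Σ W_i sinα_i, with Δl_i = b_i / cosα_i.
Slice 1: Δl = 3.0/cos(-2.3°) = 3.002 m; N'_1 = 141·cos(-2.3°) − 13·3.002 = 101.9; c'Δl = 53.44; W sinα = -5.7
Slice 2: Δl = 3.1/cos14.4° = 3.201 m; N'_2 = 353·cos14.4° − 42·3.201 = 207.5; c'Δl = 56.97; W sinα = 87.8
Slice 3: Δl = 1.3/cos27.3° = 1.463 m; N'_3 = 128·cos27.3° − 45·1.463 = 47.9; c'Δl = 26.04; W sinα = 58.7
Slice 4: Δl = 2.8/cos40.7° = 3.693 m; N'_4 = 206·cos40.7° − 19·3.693 = 86.0; c'Δl = 65.74; W sinα = 134.3
Slice 5: Δl = 1.5/cos58.9° = 2.904 m; N'_5 = 41·cos58.9° − 7·2.904 = 0.9; c'Δl = 51.69; W sinα = 35.1
Σc'Δl = 253.9 kN/m; ΣN' = 444.1 kN/m; ΣW sinα = 310.3 kN/m
Resisting = 253.9 + 444.1·tan21.5° = 253.9 + 174.9 = 428.8 kN/m
FS = 428.8 / 310.3 = 1.382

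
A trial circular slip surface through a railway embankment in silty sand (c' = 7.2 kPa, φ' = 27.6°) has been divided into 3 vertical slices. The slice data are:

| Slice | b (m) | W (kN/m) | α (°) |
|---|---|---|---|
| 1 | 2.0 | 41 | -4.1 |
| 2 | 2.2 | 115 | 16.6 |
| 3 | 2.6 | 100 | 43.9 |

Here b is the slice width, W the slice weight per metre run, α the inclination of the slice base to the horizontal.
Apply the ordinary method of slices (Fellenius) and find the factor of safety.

FS = 1.75

Ordinary method of slices: FS = Σ[c'·Δl_i + (W_i cosα_i)·tanφ'] / Σ W_i sinα_i, with Δl_i = b_i / cosα_i.
Slice 1: Δl = 2.0/cos(-4.1°) = 2.005 m; N'_1 = 41·cos(-4.1°) = 40.9; c'Δl = 14.44; W sinα = -2.9
Slice 2: Δl = 2.2/cos16.6° = 2.296 m; N'_2 = 115·cos16.6° = 110.2; c'Δl = 16.53; W sinα = 32.9
Slice 3: Δl = 2.6/cos43.9° = 3.608 m; N'_3 = 100·cos43.9° = 72.1; c'Δl = 25.98; W sinα = 69.3
Σc'Δl = 56.9 kN/m; ΣN' = 223.2 kN/m; ΣW sinα = 99.3 kN/m
Resisting = 56.9 + 223.2·tan27.6° = 56.9 + 116.7 = 173.6 kN/m
FS = 173.6 / 99.3 = 1.749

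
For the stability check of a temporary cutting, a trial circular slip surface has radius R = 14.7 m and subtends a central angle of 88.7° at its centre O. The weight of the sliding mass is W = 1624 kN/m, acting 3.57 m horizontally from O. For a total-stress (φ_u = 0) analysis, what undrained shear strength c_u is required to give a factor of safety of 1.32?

c_u = 22.9 kPa

FS = c_u·L_a·R / (W·d), so c_u = FS·W·d / (L_a·R).
Arc length L_a = R·θ = 14.7·(88.7°·π/180) = 14.7·1.5481 = 22.76 m
c_u = 1.32·1624·3.57 / (22.76·14.7) = 7652.9 / 334.53 = 22.88 kPa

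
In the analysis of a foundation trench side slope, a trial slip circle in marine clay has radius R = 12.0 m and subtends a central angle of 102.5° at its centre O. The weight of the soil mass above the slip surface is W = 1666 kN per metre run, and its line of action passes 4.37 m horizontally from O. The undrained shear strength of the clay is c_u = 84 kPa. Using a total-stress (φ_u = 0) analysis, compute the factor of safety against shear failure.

FS = 2.97

Taking moments about the centre O, the resisting moment is provided by the undrained shear strength acting along the arc:
Arc length L_a = R·θ = 12.0·(102.5°·π/180) = 12.0·1.7890 = 21.47 m
M_R = c_u·L_a·R = 84·21.47·12.0 = 21639.3 kN·m/m
M_D = W·d = 1666·4.37 = 7280.4 kN·m/m
FS = M_R / M_D = 21639.3 / 7280.4 = 2.972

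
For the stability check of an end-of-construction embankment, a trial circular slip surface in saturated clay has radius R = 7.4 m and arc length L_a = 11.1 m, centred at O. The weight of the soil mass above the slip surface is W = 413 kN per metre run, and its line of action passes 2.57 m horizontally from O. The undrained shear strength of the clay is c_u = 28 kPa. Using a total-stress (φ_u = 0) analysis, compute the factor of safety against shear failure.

Taking moments about the centre O, the resisting moment is provided by the undrained shear strength acting along the arc:
M_R = c_u·L_a·R = 28·11.10·7.4 = 2299.9 kN·m/m
M_D = W·d = 413·2.57 = 1061.4 kN·m/m
FS = M_R / M_D = 2299.9 / 1061.4 = 2.167

FS = 2.17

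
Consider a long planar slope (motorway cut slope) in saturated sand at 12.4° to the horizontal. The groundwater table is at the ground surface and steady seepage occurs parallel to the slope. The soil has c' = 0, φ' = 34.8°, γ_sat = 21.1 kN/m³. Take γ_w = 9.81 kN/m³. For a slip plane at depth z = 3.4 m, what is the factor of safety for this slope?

With seepage parallel to the slope and the water table at the surface, the effective normal stress on the slip plane uses the buoyant unit weight γ' = γ_sat − γ_w while the driving shear stress uses γ_sat:
FS = [c' + γ' z cos²β tanφ'] / [γ_sat z sinβ cosβ]
(For c' = 0 this reduces to FS = (γ'/γ_sat)·tanφ'/tanβ.)
γ' = 21.1 − 9.81 = 11.29 kN/m³
Numerator = 0.0 + 11.29·3.4·cos²12.4°·tan34.8° = 0.0 + 11.29·3.4·0.9539·0.6950 = 25.449 kPa
Denominator = 21.1·3.4·sin12.4°·cos12.4° = 21.1·3.4·0.2147·0.9767 = 15.046 kPa
FS = 25.449 / 15.046 = 1.691

FS = 1.69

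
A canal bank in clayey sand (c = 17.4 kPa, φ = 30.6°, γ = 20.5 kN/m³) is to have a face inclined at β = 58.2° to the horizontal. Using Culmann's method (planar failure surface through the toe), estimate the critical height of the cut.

Culmann's analysis gives the critical failure plane at α_cr = (β + φ)/2 = (58.2 + 30.6)/2 = 44.4°, and the critical height
H_c = (4c/γ) · sinβ cosφ / [1 − cos(β − φ)]
    = (4·17.4/20.5) · sin58.2°·cos30.6° / [1 − cos(27.6°)]
    = 3.395 · 0.8499·0.8607 / [1 − 0.8862]
    = 3.395 · 0.7315 / 0.1138
    = 21.83 m

H_c = 21.83 m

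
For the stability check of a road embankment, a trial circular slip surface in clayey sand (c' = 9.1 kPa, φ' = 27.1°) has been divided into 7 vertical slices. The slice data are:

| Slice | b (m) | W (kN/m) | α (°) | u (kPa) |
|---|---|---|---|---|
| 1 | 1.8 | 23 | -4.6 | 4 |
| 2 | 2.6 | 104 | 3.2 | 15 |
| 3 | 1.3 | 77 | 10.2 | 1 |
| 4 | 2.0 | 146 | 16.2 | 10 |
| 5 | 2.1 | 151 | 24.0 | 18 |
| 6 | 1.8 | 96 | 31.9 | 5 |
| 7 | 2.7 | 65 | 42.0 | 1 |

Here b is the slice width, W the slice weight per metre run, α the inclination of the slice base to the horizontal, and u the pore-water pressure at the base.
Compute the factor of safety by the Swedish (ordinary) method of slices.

Ordinary method of slices: FS = Σ[c'·Δl_i + (W_i cosα_i − u_i·Δl_i)·tanφ'] / Σ W_i sinα_i, with Δl_i = b_i / cosα_i.
Slice 1: Δl = 1.8/cos(-4.6°) = 1.806 m; N'_1 = 23·cos(-4.6°) − 4·1.806 = 15.7; c'Δl = 16.43; W sinα = -1.8
Slice 2: Δl = 2.6/cos3.2° = 2.604 m; N'_2 = 104·cos3.2° − 15·2.604 = 64.8; c'Δl = 23.70; W sinα = 5.8
Slice 3: Δl = 1.3/cos10.2° = 1.321 m; N'_3 = 77·cos10.2° − 1·1.321 = 74.5; c'Δl = 12.02; W sinα = 13.6
Slice 4: Δl = 2.0/cos16.2° = 2.083 m; N'_4 = 146·cos16.2° − 10·2.083 = 119.4; c'Δl = 18.95; W sinα = 40.7
Slice 5: Δl = 2.1/cos24.0° = 2.299 m; N'_5 = 151·cos24.0° − 18·2.299 = 96.6; c'Δl = 20.92; W sinα = 61.4
Slice 6: Δl = 1.8/cos31.9° = 2.120 m; N'_6 = 96·cos31.9° − 5·2.120 = 70.9; c'Δl = 19.29; W sinα = 50.7
Slice 7: Δl = 2.7/cos42.0° = 3.633 m; N'_7 = 65·cos42.0° − 1·3.633 = 44.7; c'Δl = 33.06; W sinα = 43.5
Σc'Δl = 144.4 kN/m; ΣN' = 486.5 kN/m; ΣW sinα = 214.0 kN/m
Resisting = 144.4 + 486.5·tan27.1° = 144.4 + 248.9 = 393.3 kN/m
FS = 393.3 / 214.0 = 1.838

FS = 1.84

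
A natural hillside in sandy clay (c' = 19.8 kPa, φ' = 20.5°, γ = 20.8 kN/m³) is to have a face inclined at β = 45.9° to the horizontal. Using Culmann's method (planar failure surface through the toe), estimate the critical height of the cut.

Culmann's analysis gives the critical failure plane at α_cr = (β + φ')/2 = (45.9 + 20.5)/2 = 33.2°, and the critical height
H_c = (4c'/γ) · sinβ cosφ' / [1 − cos(β − φ')]
    = (4·19.8/20.8) · sin45.9°·cos20.5° / [1 − cos(25.4°)]
    = 3.808 · 0.7181·0.9367 / [1 − 0.9033]
    = 3.808 · 0.6726 / 0.0967
    = 26.50 m

H_c = 26.50 m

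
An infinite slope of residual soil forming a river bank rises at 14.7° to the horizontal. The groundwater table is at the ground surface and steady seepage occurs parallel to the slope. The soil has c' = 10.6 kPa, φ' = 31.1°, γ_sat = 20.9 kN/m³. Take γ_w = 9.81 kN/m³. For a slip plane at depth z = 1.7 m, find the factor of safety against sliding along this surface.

FS = 2.44

With seepage parallel to the slope and the water table at the surface, the effective normal stress on the slip plane uses the buoyant unit weight γ' = γ_sat − γ_w while the driving shear stress uses γ_sat:
FS = [c' + γ' z cos²β tanφ'] / [γ_sat z sinβ cosβ]
γ' = 20.9 − 9.81 = 11.09 kN/m³
Numerator = 10.6 + 11.09·1.7·cos²14.7°·tan31.1° = 10.6 + 11.09·1.7·0.9356·0.6032 = 21.241 kPa
Denominator = 20.9·1.7·sin14.7°·cos14.7° = 20.9·1.7·0.2538·0.9673 = 8.721 kPa
FS = 21.241 / 8.721 = 2.436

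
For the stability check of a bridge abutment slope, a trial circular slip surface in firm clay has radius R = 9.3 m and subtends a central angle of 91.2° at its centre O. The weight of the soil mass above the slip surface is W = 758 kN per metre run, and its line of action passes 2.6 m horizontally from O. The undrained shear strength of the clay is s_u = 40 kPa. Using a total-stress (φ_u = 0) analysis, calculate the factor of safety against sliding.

Taking moments about the centre O, the resisting moment is provided by the undrained shear strength acting along the arc:
Arc length L_a = R·θ = 9.3·(91.2°·π/180) = 9.3·1.5917 = 14.80 m
M_R = s_u·L_a·R = 40·14.80·9.3 = 5506.8 kN·m/m
M_D = W·d = 758·2.6 = 1970.8 kN·m/m
FS = M_R / M_D = 5506.8 / 1970.8 = 2.794

FS = 2.79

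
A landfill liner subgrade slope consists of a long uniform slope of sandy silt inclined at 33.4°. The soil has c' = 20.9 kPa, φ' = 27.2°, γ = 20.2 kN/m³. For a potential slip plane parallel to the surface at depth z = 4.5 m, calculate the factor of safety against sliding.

FS = 1.28

For an infinite slope with a slip plane parallel to the surface (no pore pressure): FS = [c' + γz cos²β tanφ'] / [γz sinβ cosβ].
γz = 20.2·4.5 = 90.90 kN/m²
Numerator = 20.9 + 90.90·cos²33.4°·tan27.2° = 20.9 + 90.90·0.6970·0.5139 = 53.460 kPa
Denominator = 90.90·sin33.4°·cos33.4° = 90.90·0.5505·0.8348 = 41.775 kPa
FS = 53.460 / 41.775 = 1.280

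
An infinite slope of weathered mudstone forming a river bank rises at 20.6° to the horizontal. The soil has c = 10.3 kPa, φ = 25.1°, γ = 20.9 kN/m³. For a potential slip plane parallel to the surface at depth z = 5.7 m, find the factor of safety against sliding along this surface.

FS = 1.51

For an infinite slope with a slip plane parallel to the surface (no pore pressure): FS = [c + γz cos²β tanφ] / [γz sinβ cosβ].
γz = 20.9·5.7 = 119.13 kN/m²
Numerator = 10.3 + 119.13·cos²20.6°·tan25.1° = 10.3 + 119.13·0.8762·0.4684 = 59.196 kPa
Denominator = 119.13·sin20.6°·cos20.6° = 119.13·0.3518·0.9361 = 39.235 kPa
FS = 59.196 / 39.235 = 1.509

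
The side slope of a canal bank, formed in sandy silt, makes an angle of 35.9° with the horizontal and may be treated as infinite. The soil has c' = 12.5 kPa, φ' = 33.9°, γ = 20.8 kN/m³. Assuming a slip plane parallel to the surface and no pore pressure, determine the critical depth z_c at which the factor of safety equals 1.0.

Setting FS = 1.00 in FS = [c' + γz cos²β tanφ'] / [γz sinβ cosβ] and solving for z:
z = c' / [γ cosβ (FS·sinβ − cosβ·tanφ')]
  = 12.5 / [20.8·cos35.9°·(1.00·sin35.9° − cos35.9°·tan33.9°)]
  = 12.5 / [20.8·0.8100·(1.00·0.5864 − 0.8100·0.6720)]
  = 12.5 / 0.7084 = 17.644 m

z_c = 17.64 m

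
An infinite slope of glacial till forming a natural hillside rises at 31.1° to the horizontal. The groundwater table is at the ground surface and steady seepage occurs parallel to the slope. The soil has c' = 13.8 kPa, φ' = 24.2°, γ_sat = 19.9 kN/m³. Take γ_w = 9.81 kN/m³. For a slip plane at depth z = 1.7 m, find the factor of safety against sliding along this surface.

With seepage parallel to the slope and the water table at the surface, the effective normal stress on the slip plane uses the buoyant unit weight γ' = γ_sat − γ_w while the driving shear stress uses γ_sat:
FS = [c' + γ' z cos²β tanφ'] / [γ_sat z sinβ cosβ]
γ' = 19.9 − 9.81 = 10.09 kN/m³
Numerator = 13.8 + 10.09·1.7·cos²31.1°·tan24.2° = 13.8 + 10.09·1.7·0.7332·0.4494 = 19.452 kPa
Denominator = 19.9·1.7·sin31.1°·cos31.1° = 19.9·1.7·0.5165·0.8563 = 14.963 kPa
FS = 19.452 / 14.963 = 1.300

FS = 1.30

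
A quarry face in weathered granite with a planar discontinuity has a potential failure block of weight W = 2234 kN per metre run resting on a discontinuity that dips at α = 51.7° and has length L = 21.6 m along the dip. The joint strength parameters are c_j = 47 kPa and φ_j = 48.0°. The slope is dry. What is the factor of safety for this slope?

FS = 1.46

Resolving the block weight along and normal to the plane and applying the Mohr–Coulomb strength on the joint:
N' = W cosα = 2234·cos51.7° = 1384.6 kN/m
Driving force T = W sinα = 2234·sin51.7° = 1753.2 kN/m
Resisting force R = c_j·L + N'·tanφ_j = 47·21.6 + 1384.6·tan48.0° = 1015.2 + 1537.7 = 2552.9 kN/m
FS = R / T = 2552.9 / 1753.2 = 1.456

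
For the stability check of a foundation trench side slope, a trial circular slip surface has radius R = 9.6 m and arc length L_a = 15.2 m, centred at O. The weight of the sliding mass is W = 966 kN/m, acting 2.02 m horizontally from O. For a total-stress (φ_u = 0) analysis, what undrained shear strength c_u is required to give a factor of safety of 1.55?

c_u = 20.7 kPa

FS = c_u·L_a·R / (W·d), so c_u = FS·W·d / (L_a·R).
c_u = 1.55·966·2.02 / (15.20·9.6) = 3024.5 / 145.92 = 20.73 kPa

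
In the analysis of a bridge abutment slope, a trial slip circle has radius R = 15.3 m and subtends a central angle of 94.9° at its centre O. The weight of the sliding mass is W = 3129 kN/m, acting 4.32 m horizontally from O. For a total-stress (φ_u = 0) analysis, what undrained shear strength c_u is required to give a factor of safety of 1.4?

FS = c_u·L_a·R / (W·d), so c_u = FS·W·d / (L_a·R).
Arc length L_a = R·θ = 15.3·(94.9°·π/180) = 15.3·1.6563 = 25.34 m
c_u = 1.4·3129·4.32 / (25.34·15.3) = 18924.2 / 387.73 = 48.81 kPa

c_u = 48.8 kPa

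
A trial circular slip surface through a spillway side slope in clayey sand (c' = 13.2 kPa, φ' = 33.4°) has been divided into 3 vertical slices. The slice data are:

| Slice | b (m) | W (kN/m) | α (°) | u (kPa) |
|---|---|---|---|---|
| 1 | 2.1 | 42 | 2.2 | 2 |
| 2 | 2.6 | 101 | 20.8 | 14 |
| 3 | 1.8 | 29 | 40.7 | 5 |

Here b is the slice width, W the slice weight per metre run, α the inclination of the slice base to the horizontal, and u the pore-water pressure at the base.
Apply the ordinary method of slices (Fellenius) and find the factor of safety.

Ordinary method of slices: FS = Σ[c'·Δl_i + (W_i cosα_i − u_i·Δl_i)·tanφ'] / Σ W_i sinα_i, with Δl_i = b_i / cosα_i.
Slice 1: Δl = 2.1/cos2.2° = 2.102 m; N'_1 = 42·cos2.2° − 2·2.102 = 37.8; c'Δl = 27.74; W sinα = 1.6
Slice 2: Δl = 2.6/cos20.8° = 2.781 m; N'_2 = 101·cos20.8° − 14·2.781 = 55.5; c'Δl = 36.71; W sinα = 35.9
Slice 3: Δl = 1.8/cos40.7° = 2.374 m; N'_3 = 29·cos40.7° − 5·2.374 = 10.1; c'Δl = 31.34; W sinα = 18.9
Σc'Δl = 95.8 kN/m; ΣN' = 103.4 kN/m; ΣW sinα = 56.4 kN/m
Resisting = 95.8 + 103.4·tan33.4° = 95.8 + 68.2 = 163.9 kN/m
FS = 163.9 / 56.4 = 2.907

FS = 2.91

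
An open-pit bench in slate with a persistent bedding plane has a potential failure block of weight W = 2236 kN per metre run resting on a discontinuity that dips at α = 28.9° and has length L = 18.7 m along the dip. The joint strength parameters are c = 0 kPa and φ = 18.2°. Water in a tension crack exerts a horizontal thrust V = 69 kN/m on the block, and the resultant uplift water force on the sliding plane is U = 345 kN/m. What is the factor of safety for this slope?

Resolving the block weight along and normal to the plane and applying the Mohr–Coulomb strength on the joint:
N' = W cosα − U − V sinα = 2236·cos28.9° − 345 − 69·sin28.9° = 1579.2 kN/m
Driving force T = W sinα + V cosα = 2236·sin28.9° + 69·cos28.9° = 1141.0 kN/m
Resisting force R = c·L + N'·tanφ = 0·18.7 + 1579.2·tan18.2° = 0.0 + 519.2 = 519.2 kN/m
FS = R / T = 519.2 / 1141.0 = 0.455

FS = 0.46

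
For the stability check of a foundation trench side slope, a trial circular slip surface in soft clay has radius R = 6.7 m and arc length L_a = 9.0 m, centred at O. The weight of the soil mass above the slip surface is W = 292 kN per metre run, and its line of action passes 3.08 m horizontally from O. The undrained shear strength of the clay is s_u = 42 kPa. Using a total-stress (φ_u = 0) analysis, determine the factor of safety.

FS = 2.82

Taking moments about the centre O, the resisting moment is provided by the undrained shear strength acting along the arc:
M_R = s_u·L_a·R = 42·9.00·6.7 = 2532.6 kN·m/m
M_D = W·d = 292·3.08 = 899.4 kN·m/m
FS = M_R / M_D = 2532.6 / 899.4 = 2.816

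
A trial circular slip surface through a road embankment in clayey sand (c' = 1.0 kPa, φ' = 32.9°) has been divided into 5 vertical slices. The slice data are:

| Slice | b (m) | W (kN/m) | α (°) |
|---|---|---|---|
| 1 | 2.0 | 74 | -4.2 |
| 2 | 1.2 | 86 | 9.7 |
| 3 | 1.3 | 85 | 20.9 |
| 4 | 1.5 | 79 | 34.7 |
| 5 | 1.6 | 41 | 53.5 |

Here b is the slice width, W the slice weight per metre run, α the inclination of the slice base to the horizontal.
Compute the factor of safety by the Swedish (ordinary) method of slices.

FS = 1.88

Ordinary method of slices: FS = Σ[c'·Δl_i + (W_i cosα_i)·tanφ'] / Σ W_i sinα_i, with Δl_i = b_i / cosα_i.
Slice 1: Δl = 2.0/cos(-4.2°) = 2.005 m; N'_1 = 74·cos(-4.2°) = 73.8; c'Δl = 2.01; W sinα = -5.4
Slice 2: Δl = 1.2/cos9.7° = 1.217 m; N'_2 = 86·cos9.7° = 84.8; c'Δl = 1.22; W sinα = 14.5
Slice 3: Δl = 1.3/cos20.9° = 1.392 m; N'_3 = 85·cos20.9° = 79.4; c'Δl = 1.39; W sinα = 30.3
Slice 4: Δl = 1.5/cos34.7° = 1.824 m; N'_4 = 79·cos34.7° = 64.9; c'Δl = 1.82; W sinα = 45.0
Slice 5: Δl = 1.6/cos53.5° = 2.690 m; N'_5 = 41·cos53.5° = 24.4; c'Δl = 2.69; W sinα = 33.0
Σc'Δl = 9.1 kN/m; ΣN' = 327.3 kN/m; ΣW sinα = 117.3 kN/m
Resisting = 9.1 + 327.3·tan32.9° = 9.1 + 211.8 = 220.9 kN/m
FS = 220.9 / 117.3 = 1.883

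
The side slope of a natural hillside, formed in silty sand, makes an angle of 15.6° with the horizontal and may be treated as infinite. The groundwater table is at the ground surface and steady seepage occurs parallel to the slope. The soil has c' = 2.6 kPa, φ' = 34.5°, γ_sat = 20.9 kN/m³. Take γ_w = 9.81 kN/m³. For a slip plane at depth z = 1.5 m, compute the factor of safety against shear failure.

FS = 1.63

With seepage parallel to the slope and the water table at the surface, the effective normal stress on the slip plane uses the buoyant unit weight γ' = γ_sat − γ_w while the driving shear stress uses γ_sat:
FS = [c' + γ' z cos²β tanφ'] / [γ_sat z sinβ cosβ]
γ' = 20.9 − 9.81 = 11.09 kN/m³
Numerator = 2.6 + 11.09·1.5·cos²15.6°·tan34.5° = 2.6 + 11.09·1.5·0.9277·0.6873 = 13.206 kPa
Denominator = 20.9·1.5·sin15.6°·cos15.6° = 20.9·1.5·0.2689·0.9632 = 8.120 kPa
FS = 13.206 / 8.120 = 1.626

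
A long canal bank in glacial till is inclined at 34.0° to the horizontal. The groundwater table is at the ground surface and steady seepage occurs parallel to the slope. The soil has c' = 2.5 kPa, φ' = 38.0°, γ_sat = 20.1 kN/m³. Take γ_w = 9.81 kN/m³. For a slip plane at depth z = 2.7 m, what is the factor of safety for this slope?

With seepage parallel to the slope and the water table at the surface, the effective normal stress on the slip plane uses the buoyant unit weight γ' = γ_sat − γ_w while the driving shear stress uses γ_sat:
FS = [c' + γ' z cos²β tanφ'] / [γ_sat z sinβ cosβ]
γ' = 20.1 − 9.81 = 10.29 kN/m³
Numerator = 2.5 + 10.29·2.7·cos²34.0°·tan38.0° = 2.5 + 10.29·2.7·0.6873·0.7813 = 17.419 kPa
Denominator = 20.1·2.7·sin34.0°·cos34.0° = 20.1·2.7·0.5592·0.8290 = 25.159 kPa
FS = 17.419 / 25.159 = 0.692

FS = 0.69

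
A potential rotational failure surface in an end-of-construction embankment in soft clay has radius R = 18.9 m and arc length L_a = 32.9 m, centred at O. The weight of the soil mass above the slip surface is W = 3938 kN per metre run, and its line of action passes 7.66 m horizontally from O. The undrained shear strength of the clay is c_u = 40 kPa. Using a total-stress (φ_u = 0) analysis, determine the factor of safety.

Taking moments about the centre O, the resisting moment is provided by the undrained shear strength acting along the arc:
M_R = c_u·L_a·R = 40·32.90·18.9 = 24872.4 kN·m/m
M_D = W·d = 3938·7.66 = 30165.1 kN·m/m
FS = M_R / M_D = 24872.4 / 30165.1 = 0.825

FS = 0.82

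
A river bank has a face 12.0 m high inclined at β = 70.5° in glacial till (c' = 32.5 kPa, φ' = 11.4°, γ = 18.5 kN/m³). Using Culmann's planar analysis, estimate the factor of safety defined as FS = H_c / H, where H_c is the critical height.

FS = 1.11

H_c = (4c'/γ) · sinβ cosφ' / [1 − cos(β − φ')]
    = (4·32.5/18.5) · sin70.5°·cos11.4° / [1 − cos59.1°]
    = 7.027 · 0.9240 / 0.4865 = 13.35 m
FS = H_c / H = 13.35 / 12.0 = 1.112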